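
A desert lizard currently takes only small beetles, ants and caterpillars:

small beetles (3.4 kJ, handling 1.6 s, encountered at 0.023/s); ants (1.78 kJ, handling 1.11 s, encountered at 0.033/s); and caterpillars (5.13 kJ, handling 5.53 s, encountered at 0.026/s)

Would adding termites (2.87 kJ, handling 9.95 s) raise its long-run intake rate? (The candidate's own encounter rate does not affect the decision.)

Intake rate on the current diet: R = (0.023×3.4 + 0.033×1.78 + 0.026×5.13) / (1 + 0.023×1.6 + 0.033×1.11 + 0.026×5.53) = 0.2703/1.217 = 0.2221 kJ/s.
termites: E/h = 2.87/9.95 = 0.2884 kJ/s.
0.2884 > 0.2221, so adding termites raises the average — include it.

Yes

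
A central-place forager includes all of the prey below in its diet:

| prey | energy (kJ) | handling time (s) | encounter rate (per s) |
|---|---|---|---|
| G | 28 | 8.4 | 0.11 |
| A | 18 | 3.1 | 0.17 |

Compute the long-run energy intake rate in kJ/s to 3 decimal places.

Energy encountered per unit search time: 0.11×28 + 0.17×18 = 6.14 kJ/s.
Handling time per unit search time: 0.11×8.4 + 0.17×3.1 = 1.451.
Rate = 6.14/(1 + 1.451) = 2.505 kJ/s.

2.505 kJ/s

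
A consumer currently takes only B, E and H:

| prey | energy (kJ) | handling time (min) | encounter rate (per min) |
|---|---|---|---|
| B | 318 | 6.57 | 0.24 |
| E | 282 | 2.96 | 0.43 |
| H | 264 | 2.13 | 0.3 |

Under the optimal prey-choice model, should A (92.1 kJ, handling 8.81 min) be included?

No

On B, E and H alone, R = ΣλE/(1+Σλh) = 276.8/4.489 = 61.66 kJ/min.
A: E/h = 92.1/8.81 = 10.45 kJ/min.
Since 10.45 < R, time spent handling A is better spent searching.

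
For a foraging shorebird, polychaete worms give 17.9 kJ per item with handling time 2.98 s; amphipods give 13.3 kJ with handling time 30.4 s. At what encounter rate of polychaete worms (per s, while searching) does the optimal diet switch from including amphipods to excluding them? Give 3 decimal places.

0.026 per s

Drop amphipods once their profitability E₂/h₂ falls below the rate achievable on polychaete worms alone: E₂/h₂ = λE₁/(1 + λh₁).
Solve for λ: λE₁h₂ = E₂(1 + λh₁) → λ(E₁h₂ − E₂h₁) = E₂ → λ = E₂/(E₁h₂ − E₂h₁).
λ = 13.3/(17.9×30.4 − 13.3×2.98) = 13.3/504.5 = 0.02636 per s.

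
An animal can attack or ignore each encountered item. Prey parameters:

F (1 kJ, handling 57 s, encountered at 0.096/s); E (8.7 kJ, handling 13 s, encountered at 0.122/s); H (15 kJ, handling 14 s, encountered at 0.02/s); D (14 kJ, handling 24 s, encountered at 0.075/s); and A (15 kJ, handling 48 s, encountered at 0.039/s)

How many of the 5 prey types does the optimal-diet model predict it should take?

E/h in descending order: H 1.07, E 0.669, D 0.583, A 0.312, F 0.0175 kJ/s. The optimal diet is the largest prefix of this list for which every included type satisfies E_i/h_i > R on the types above it.
Rate on top 1: 0.2344. E: 0.669 > 0.2344 → include.
Rate on top 2: 0.475. D: 0.583 > 0.475 → include.
Rate on top 3: 0.5168. A: 0.312 < 0.5168 → exclude; stop.
Optimal diet: H, E, D — 3 of 5 types.

3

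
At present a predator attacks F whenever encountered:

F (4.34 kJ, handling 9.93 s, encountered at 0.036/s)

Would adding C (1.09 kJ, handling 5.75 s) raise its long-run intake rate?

Current rate: (0.036×4.34)/(1 + 0.036×9.93) = 0.1151 kJ/s.
C: E/h = 1.09/5.75 = 0.1896 kJ/s.
0.1896 > 0.1151, so adding C raises the average — include it.

Yes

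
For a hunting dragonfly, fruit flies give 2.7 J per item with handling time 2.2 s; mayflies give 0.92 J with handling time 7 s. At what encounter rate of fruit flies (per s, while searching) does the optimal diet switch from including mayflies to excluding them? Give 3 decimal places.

Drop mayflies once their profitability E₂/h₂ falls below the rate achievable on fruit flies alone: E₂/h₂ = λE₁/(1 + λh₁).
Solve for λ: λE₁h₂ = E₂(1 + λh₁) → λ(E₁h₂ − E₂h₁) = E₂ → λ = E₂/(E₁h₂ − E₂h₁).
λ = 0.92/(2.7×7 − 0.92×2.2) = 0.92/16.88 = 0.05452 per s.

0.055 per s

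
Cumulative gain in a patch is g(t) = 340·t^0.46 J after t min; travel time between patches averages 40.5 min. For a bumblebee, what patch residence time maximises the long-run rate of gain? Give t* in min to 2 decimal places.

34.50 min

Optimal t* satisfies g'(t*) = g(t*)/(T + t*).
g'(t) = 0.46·340·t^-0.54. Setting 0.46·340·t^-0.54 = 340·t^0.46/(40.5+t) gives 0.46(40.5+t) = t, so 0.54·t = 0.46×40.5.
t* = 0.46×40.5/0.54 = 34.5 min.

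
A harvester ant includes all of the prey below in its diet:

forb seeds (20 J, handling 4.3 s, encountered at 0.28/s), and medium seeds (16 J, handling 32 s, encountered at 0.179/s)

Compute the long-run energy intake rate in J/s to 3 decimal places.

1.067 J/s

R = Σλ_iE_i / (1 + Σλ_ih_i)
Numerator: 0.28×20 + 0.179×16 = 8.464
Denominator: 1 + 0.28×4.3 + 0.179×32 = 7.932
R = 8.464/7.932 = 1.067 J/s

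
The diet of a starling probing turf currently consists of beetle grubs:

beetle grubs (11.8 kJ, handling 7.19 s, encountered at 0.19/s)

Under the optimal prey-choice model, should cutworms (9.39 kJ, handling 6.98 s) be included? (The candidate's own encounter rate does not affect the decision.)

Yes

Current rate: (0.19×11.8)/(1 + 0.19×7.19) = 0.9476 kJ/s.
Profitability of cutworms: 9.39/6.98 = 1.345 kJ/s.
Since 1.345 > R, including cutworms increases the long-run rate.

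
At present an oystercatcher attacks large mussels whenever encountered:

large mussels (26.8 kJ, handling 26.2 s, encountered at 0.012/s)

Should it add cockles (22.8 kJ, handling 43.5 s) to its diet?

Yes

On large mussels alone, R = ΣλE/(1+Σλh) = 0.3216/1.314 = 0.2447 kJ/s.
cockles: E/h = 22.8/43.5 = 0.5241 kJ/s.
0.5241 > 0.2447, so adding cockles raises the average — include it.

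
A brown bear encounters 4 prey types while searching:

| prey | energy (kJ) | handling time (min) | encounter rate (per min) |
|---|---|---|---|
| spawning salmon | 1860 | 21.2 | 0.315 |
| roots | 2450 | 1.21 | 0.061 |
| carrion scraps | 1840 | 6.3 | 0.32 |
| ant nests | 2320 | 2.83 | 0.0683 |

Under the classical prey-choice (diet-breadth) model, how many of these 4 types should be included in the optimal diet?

3

E/h in descending order: roots 2.02e+03, ant nests 820, carrion scraps 292, spawning salmon 87.7 kJ/min. The optimal diet is the largest prefix of this list for which every included type satisfies E_i/h_i > R on the types above it.
Rate on top 1: 139.2. ant nests: 820 > 139.2 → include.
Rate on top 2: 243. carrion scraps: 292 > 243 → include.
Rate on top 3: 273.1. spawning salmon: 87.7 < 273.1 → exclude; stop.
Optimal diet: roots, ant nests, carrion scraps — 3 of 4 types.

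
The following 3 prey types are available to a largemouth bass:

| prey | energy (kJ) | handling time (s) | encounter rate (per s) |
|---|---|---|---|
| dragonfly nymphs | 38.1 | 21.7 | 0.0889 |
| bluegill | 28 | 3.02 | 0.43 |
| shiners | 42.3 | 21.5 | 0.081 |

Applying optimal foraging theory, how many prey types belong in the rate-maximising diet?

1

E/h in descending order: bluegill 9.27, shiners 1.97, dragonfly nymphs 1.76 kJ/s. The optimal diet is the largest prefix of this list for which every included type satisfies E_i/h_i > R on the types above it.
Rate on top 1: 5.238. shiners: 1.97 < 5.238 → exclude; stop.
Optimal diet: bluegill — 1 of 3 types.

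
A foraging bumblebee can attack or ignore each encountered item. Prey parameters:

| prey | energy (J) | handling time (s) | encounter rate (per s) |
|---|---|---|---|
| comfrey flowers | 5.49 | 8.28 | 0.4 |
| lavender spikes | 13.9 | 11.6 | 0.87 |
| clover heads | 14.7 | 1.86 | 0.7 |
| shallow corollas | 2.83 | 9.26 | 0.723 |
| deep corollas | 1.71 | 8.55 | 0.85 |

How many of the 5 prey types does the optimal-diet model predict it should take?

1

Profitabilities (E/h, J/s): clover heads 7.9, lavender spikes 1.2, comfrey flowers 0.663, shallow corollas 0.306, deep corollas 0.2. Add prey in this order while the next type's profitability exceeds the intake rate on those already taken.
Rate on top 1: 4.47. lavender spikes: 1.2 < 4.47 → exclude; stop.
Optimal diet: clover heads — 1 of 5 types.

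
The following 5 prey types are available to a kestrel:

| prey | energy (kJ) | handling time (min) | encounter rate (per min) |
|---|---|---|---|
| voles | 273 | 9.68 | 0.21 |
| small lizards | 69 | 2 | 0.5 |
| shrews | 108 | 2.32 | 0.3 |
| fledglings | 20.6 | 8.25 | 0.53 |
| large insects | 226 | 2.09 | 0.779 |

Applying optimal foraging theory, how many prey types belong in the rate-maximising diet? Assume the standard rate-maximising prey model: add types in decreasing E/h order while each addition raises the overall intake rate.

Profitabilities (E/h, kJ/min): large insects 108, shrews 46.6, small lizards 34.5, voles 28.2, fledglings 2.5. Add prey in this order while the next type's profitability exceeds the intake rate on those already taken.
Rate on top 1: 66.99. shrews: 46.6 < 66.99 → exclude; stop.
Optimal diet: large insects — 1 of 5 types.

1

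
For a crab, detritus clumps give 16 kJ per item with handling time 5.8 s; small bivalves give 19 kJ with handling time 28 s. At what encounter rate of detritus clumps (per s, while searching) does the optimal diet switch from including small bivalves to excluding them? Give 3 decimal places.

0.056 per s

Drop small bivalves once their profitability E₂/h₂ falls below the rate achievable on detritus clumps alone: E₂/h₂ = λE₁/(1 + λh₁).
Solve for λ: λE₁h₂ = E₂(1 + λh₁) → λ(E₁h₂ − E₂h₁) = E₂ → λ = E₂/(E₁h₂ − E₂h₁).
λ = 19/(16×28 − 19×5.8) = 19/337.8 = 0.05625 per s.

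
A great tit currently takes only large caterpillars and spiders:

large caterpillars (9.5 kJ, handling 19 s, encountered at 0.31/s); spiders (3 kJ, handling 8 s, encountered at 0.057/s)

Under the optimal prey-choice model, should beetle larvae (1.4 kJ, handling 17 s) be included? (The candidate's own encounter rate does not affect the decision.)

On large caterpillars and spiders alone, R = ΣλE/(1+Σλh) = 3.116/7.346 = 0.4242 kJ/s.
beetle larvae: E/h = 1.4/17 = 0.08235 kJ/s.
Since 0.08235 < R, time spent handling beetle larvae is better spent searching.

No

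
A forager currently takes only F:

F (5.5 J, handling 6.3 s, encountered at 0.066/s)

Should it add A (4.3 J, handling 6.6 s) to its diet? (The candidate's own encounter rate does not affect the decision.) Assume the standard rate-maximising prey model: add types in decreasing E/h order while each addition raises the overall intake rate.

Yes

On F alone, R = ΣλE/(1+Σλh) = 0.363/1.416 = 0.2564 J/s.
Profitability of A: 4.3/6.6 = 0.6515 J/s.
0.6515 > 0.2564, so adding A raises the average — include it.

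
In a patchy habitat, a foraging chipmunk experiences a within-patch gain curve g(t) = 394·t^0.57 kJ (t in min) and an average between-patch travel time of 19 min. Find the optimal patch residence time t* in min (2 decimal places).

By the marginal value theorem, leave when the instantaneous gain rate g'(t) equals the habitat-wide average g(t)/(T + t).
g'(t) = 0.57·394·t^-0.43. Setting 0.57·394·t^-0.43 = 394·t^0.57/(19+t) gives 0.57(19+t) = t, so 0.43·t = 0.57×19.
t* = 0.57×19/0.43 = 25.19 min.

25.19 min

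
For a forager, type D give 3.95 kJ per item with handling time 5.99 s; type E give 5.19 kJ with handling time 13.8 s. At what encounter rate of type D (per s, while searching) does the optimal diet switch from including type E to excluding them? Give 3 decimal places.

0.222 per s

At the threshold, the rate on type D alone equals the profitability of type E: λ·3.95/(1 + λ·5.99) = 5.19/13.8 = 0.3761.
Rearranging, λ(3.95 − 0.3761×5.99) = 0.3761, so λ = 0.3761/1.697 = 0.2216 per s.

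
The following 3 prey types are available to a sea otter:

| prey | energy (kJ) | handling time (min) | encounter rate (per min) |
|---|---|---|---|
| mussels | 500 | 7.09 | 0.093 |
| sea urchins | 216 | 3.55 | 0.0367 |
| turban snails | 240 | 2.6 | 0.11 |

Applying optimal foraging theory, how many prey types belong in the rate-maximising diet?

3

E/h in descending order: turban snails 92.3, mussels 70.5, sea urchins 60.8 kJ/min. The optimal diet is the largest prefix of this list for which every included type satisfies E_i/h_i > R on the types above it.
Rate on top 1: 20.53. mussels: 70.5 > 20.53 → include.
Rate on top 2: 37.47. sea urchins: 60.8 > 37.47 → include.
Optimal diet: turban snails, mussels, sea urchins — 3 of 3 types.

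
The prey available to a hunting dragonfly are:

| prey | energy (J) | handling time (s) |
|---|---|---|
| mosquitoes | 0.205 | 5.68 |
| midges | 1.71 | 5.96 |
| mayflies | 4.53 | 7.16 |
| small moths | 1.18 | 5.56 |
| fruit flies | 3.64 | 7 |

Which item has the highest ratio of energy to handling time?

In descending order of E/h:
mayflies: 4.53/7.16 = 0.633 J/s
fruit flies: 3.64/7 = 0.52 J/s
midges: 1.71/5.96 = 0.287 J/s
small moths: 1.18/5.56 = 0.212 J/s
mosquitoes: 0.205/5.68 = 0.0361 J/s

mayflies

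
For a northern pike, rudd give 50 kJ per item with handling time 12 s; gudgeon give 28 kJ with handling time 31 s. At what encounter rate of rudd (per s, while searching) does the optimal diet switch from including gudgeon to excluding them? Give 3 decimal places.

0.023 per s

The zero-one rule: include gudgeon iff E₂/h₂ > λE₁/(1+λh₁). Equality gives the switch point.
λE₁h₂ = E₂ + λE₂h₁ ⇒ λ = E₂/(E₁h₂ − E₂h₁) = 28/(1550 − 336) = 0.02306 per s.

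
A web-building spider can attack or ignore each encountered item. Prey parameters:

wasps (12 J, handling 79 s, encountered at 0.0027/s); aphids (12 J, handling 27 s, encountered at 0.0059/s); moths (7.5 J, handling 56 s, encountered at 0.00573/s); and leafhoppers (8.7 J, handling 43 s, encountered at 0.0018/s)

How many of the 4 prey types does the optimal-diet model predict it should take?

4

Rank by E/h (J/s): aphids 0.444, leafhoppers 0.202, wasps 0.152, moths 0.134. Include each in turn until the next type's E/h falls below the running intake rate.
Rate on top 1: 0.06107. leafhoppers: 0.202 > 0.06107 → include.
Rate on top 2: 0.06991. wasps: 0.152 > 0.06991 → include.
Rate on top 3: 0.08197. moths: 0.134 > 0.08197 → include.
Optimal diet: aphids, leafhoppers, wasps, moths — 4 of 4 types.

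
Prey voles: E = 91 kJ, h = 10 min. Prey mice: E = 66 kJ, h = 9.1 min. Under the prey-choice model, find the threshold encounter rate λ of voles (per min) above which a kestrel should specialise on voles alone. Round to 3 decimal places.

Drop mice once their profitability E₂/h₂ falls below the rate achievable on voles alone: E₂/h₂ = λE₁/(1 + λh₁).
Solve for λ: λE₁h₂ = E₂(1 + λh₁) → λ(E₁h₂ − E₂h₁) = E₂ → λ = E₂/(E₁h₂ − E₂h₁).
λ = 66/(91×9.1 − 66×10) = 66/168.1 = 0.3926 per min.

0.393 per min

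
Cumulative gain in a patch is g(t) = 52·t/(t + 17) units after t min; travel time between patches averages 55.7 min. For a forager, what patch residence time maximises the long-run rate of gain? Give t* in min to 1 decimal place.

Optimal t* satisfies g'(t*) = g(t*)/(T + t*).
g'(t) = 52·17/(t + 17)². Setting 52·17/(t+17)² = 52t/[(t+17)(55.7+t)] gives 17(55.7+t) = t(t+17), so t² = 17×55.7 = 946.9.
t* = √946.9 = 30.77 min.

30.8 min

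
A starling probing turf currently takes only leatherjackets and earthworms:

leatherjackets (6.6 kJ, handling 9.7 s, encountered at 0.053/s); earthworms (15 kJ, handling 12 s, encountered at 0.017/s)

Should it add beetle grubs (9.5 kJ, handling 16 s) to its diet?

Yes

On leatherjackets and earthworms alone, R = ΣλE/(1+Σλh) = 0.6048/1.718 = 0.352 kJ/s.
beetle grubs: E/h = 9.5/16 = 0.5938 kJ/s.
Since 0.5938 > R, including beetle grubs increases the long-run rate.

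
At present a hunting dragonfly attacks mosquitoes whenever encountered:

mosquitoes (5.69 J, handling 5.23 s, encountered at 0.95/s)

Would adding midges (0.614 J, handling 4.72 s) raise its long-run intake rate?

No

Current rate: (0.95×5.69)/(1 + 0.95×5.23) = 0.9057 J/s.
midges: E/h = 0.614/4.72 = 0.1301 J/s.
Since 0.1301 < R, time spent handling midges is better spent searching.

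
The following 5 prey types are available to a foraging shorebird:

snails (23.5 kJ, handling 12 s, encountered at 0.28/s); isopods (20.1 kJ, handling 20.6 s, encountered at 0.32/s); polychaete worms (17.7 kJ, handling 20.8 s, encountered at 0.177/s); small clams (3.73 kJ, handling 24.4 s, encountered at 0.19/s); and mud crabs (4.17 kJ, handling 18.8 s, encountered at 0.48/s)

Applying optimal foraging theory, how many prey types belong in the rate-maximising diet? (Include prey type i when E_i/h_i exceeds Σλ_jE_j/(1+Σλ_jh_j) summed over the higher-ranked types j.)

Rank by E/h (kJ/s): snails 1.96, isopods 0.976, polychaete worms 0.851, mud crabs 0.222, small clams 0.153. Include each in turn until the next type's E/h falls below the running intake rate.
Rate on top 1: 1.509. isopods: 0.976 < 1.509 → exclude; stop.
Optimal diet: snails — 1 of 5 types.

1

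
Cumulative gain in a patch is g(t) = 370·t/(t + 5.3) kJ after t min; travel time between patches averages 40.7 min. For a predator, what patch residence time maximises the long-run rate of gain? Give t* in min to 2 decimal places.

Maximise g(t)/(T+t): set derivative to zero → g'(t)(T+t) = g(t).
g'(t) = 370·5.3/(t + 5.3)². Setting 370·5.3/(t+5.3)² = 370t/[(t+5.3)(40.7+t)] gives 5.3(40.7+t) = t(t+5.3), so t² = 5.3×40.7 = 215.7.
t* = √215.7 = 14.69 min.

14.69 min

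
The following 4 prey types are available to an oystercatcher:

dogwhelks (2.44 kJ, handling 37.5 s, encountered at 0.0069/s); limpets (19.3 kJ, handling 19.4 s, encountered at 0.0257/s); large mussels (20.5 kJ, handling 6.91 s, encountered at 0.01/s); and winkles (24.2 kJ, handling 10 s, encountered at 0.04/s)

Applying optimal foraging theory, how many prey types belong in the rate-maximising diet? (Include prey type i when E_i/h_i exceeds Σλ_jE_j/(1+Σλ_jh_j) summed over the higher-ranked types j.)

3

E/h in descending order: large mussels 2.97, winkles 2.42, limpets 0.995, dogwhelks 0.0651 kJ/s. The optimal diet is the largest prefix of this list for which every included type satisfies E_i/h_i > R on the types above it.
Rate on top 1: 0.1918. winkles: 2.42 > 0.1918 → include.
Rate on top 2: 0.7984. limpets: 0.995 > 0.7984 → include.
Rate on top 3: 0.8482. dogwhelks: 0.0651 < 0.8482 → exclude; stop.
Optimal diet: large mussels, winkles, limpets — 3 of 4 types.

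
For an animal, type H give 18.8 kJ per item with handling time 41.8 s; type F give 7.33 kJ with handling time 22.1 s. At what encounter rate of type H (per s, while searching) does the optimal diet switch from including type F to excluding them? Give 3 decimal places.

0.067 per s

The zero-one rule: include type F iff E₂/h₂ > λE₁/(1+λh₁). Equality gives the switch point.
λE₁h₂ = E₂ + λE₂h₁ ⇒ λ = E₂/(E₁h₂ − E₂h₁) = 7.33/(415.5 − 306.4) = 0.06719 per s.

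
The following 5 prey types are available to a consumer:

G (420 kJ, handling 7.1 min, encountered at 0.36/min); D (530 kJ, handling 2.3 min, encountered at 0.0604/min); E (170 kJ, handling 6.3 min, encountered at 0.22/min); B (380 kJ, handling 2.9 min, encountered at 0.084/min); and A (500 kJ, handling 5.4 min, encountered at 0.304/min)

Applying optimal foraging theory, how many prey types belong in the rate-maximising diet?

Profitabilities (E/h, kJ/min): D 230, B 131, A 92.6, G 59.2, E 27. Add prey in this order while the next type's profitability exceeds the intake rate on those already taken.
Rate on top 1: 28.11. B: 131 > 28.11 → include.
Rate on top 2: 46.24. A: 92.6 > 46.24 → include.
Rate on top 3: 71.4. G: 59.2 < 71.4 → exclude; stop.
Optimal diet: D, B, A — 3 of 5 types.

3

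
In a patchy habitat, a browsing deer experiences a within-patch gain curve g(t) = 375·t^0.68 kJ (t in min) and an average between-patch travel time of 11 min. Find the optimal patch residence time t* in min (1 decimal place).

Optimal t* satisfies g'(t*) = g(t*)/(T + t*).
g'(t) = 0.68·375·t^-0.32. Setting 0.68·375·t^-0.32 = 375·t^0.68/(11+t) gives 0.68(11+t) = t, so 0.32·t = 0.68×11.
t* = 0.68×11/0.32 = 23.38 min.

23.4 min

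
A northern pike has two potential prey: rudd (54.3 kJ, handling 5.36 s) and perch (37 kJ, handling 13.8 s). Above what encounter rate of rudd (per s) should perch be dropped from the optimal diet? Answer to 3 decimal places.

The zero-one rule: include perch iff E₂/h₂ > λE₁/(1+λh₁). Equality gives the switch point.
λE₁h₂ = E₂ + λE₂h₁ ⇒ λ = E₂/(E₁h₂ − E₂h₁) = 37/(749.3 − 198.3) = 0.06715 per s.

0.067 per s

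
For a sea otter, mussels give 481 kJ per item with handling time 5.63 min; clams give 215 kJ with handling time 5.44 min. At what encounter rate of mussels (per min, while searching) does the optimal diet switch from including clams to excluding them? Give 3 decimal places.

Drop clams once their profitability E₂/h₂ falls below the rate achievable on mussels alone: E₂/h₂ = λE₁/(1 + λh₁).
Solve for λ: λE₁h₂ = E₂(1 + λh₁) → λ(E₁h₂ − E₂h₁) = E₂ → λ = E₂/(E₁h₂ − E₂h₁).
λ = 215/(481×5.44 − 215×5.63) = 215/1406 = 0.1529 per min.

0.153 per min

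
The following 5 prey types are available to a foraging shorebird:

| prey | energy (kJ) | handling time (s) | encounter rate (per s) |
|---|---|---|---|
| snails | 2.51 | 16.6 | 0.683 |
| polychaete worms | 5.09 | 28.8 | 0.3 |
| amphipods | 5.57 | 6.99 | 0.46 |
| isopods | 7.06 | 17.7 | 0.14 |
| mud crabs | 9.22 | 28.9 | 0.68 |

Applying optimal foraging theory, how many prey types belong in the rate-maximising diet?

1

E/h in descending order: amphipods 0.797, isopods 0.399, mud crabs 0.319, polychaete worms 0.177, snails 0.151 kJ/s. The optimal diet is the largest prefix of this list for which every included type satisfies E_i/h_i > R on the types above it.
Rate on top 1: 0.6078. isopods: 0.399 < 0.6078 → exclude; stop.
Optimal diet: amphipods — 1 of 5 types.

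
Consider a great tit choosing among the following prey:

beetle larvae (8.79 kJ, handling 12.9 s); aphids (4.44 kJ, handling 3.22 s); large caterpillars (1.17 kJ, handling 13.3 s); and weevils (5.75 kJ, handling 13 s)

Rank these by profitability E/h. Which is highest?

aphids

Profitability E/h (kJ/s): beetle larvae = 8.79/12.9 = 0.681, aphids = 4.44/3.22 = 1.38, large caterpillars = 1.17/13.3 = 0.088, weevils = 5.75/13 = 0.442.
Ranked: aphids > beetle larvae > weevils > large caterpillars.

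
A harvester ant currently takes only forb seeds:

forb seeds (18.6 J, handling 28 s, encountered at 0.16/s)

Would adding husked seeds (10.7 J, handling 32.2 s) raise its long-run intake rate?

No

On forb seeds alone, R = ΣλE/(1+Σλh) = 2.976/5.48 = 0.5431 J/s.
husked seeds: E/h = 10.7/32.2 = 0.3323 J/s.
Since 0.3323 < R, time spent handling husked seeds is better spent searching.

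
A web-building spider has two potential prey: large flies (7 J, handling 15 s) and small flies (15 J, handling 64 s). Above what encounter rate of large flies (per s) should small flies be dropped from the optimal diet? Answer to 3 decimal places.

At the threshold, the rate on large flies alone equals the profitability of small flies: λ·7/(1 + λ·15) = 15/64 = 0.2344.
Rearranging, λ(7 − 0.2344×15) = 0.2344, so λ = 0.2344/3.484 = 0.06726 per s.

0.067 per s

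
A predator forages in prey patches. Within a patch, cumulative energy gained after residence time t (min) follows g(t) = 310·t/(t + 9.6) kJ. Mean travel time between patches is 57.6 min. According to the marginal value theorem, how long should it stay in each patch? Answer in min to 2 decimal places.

Maximise g(t)/(T+t): set derivative to zero → g'(t)(T+t) = g(t).
g'(t) = 310·9.6/(t + 9.6)². Setting 310·9.6/(t+9.6)² = 310t/[(t+9.6)(57.6+t)] gives 9.6(57.6+t) = t(t+9.6), so t² = 9.6×57.6 = 553.
t* = √553 = 23.52 min.

23.52 min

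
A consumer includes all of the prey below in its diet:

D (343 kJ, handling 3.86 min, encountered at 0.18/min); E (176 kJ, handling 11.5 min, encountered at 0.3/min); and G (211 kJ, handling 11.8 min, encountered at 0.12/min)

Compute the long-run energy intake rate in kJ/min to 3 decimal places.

21.318 kJ/min

Energy encountered per unit search time: 0.18×343 + 0.3×176 + 0.12×211 = 139.9 kJ/min.
Handling time per unit search time: 0.18×3.86 + 0.3×11.5 + 0.12×11.8 = 5.561.
Rate = 139.9/(1 + 5.561) = 21.32 kJ/min.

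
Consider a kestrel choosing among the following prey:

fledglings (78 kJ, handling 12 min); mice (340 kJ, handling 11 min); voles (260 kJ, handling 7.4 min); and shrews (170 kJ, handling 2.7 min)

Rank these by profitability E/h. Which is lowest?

In descending order of E/h:
shrews: 170/2.7 = 63 kJ/min
voles: 260/7.4 = 35.1 kJ/min
mice: 340/11 = 30.9 kJ/min
fledglings: 78/12 = 6.5 kJ/min

fledglings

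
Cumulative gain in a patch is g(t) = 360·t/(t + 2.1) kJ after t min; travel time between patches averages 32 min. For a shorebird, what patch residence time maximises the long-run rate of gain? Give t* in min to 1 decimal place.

By the marginal value theorem, leave when the instantaneous gain rate g'(t) equals the habitat-wide average g(t)/(T + t).
g'(t) = 360·2.1/(t + 2.1)². Setting 360·2.1/(t+2.1)² = 360t/[(t+2.1)(32+t)] gives 2.1(32+t) = t(t+2.1), so t² = 2.1×32 = 67.2.
t* = √67.2 = 8.198 min.

8.2 min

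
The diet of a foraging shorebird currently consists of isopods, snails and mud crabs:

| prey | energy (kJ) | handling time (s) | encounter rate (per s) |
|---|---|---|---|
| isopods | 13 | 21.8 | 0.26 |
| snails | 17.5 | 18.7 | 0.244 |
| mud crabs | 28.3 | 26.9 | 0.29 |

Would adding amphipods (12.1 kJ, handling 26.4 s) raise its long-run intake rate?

Intake rate on the current diet: R = (0.26×13 + 0.244×17.5 + 0.29×28.3) / (1 + 0.26×21.8 + 0.244×18.7 + 0.29×26.9) = 15.86/19.03 = 0.8332 kJ/s.
amphipods: E/h = 12.1/26.4 = 0.4583 kJ/s.
0.4583 < 0.8332, so adding amphipods would lower the average — exclude it.

No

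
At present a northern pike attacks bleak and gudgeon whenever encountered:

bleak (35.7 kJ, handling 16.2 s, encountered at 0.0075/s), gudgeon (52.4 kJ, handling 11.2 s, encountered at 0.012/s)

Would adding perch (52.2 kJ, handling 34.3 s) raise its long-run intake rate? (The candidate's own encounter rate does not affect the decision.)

Yes

Intake rate on the current diet: R = (0.0075×35.7 + 0.012×52.4) / (1 + 0.0075×16.2 + 0.012×11.2) = 0.8965/1.256 = 0.7139 kJ/s.
perch: E/h = 52.2/34.3 = 1.522 kJ/s.
Since 1.522 > R, including perch increases the long-run rate.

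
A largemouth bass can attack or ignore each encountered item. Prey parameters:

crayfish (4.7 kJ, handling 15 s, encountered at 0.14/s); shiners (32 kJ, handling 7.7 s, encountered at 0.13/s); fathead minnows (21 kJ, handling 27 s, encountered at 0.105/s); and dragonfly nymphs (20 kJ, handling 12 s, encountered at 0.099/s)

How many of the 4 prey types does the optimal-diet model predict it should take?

Profitabilities (E/h, kJ/s): shiners 4.16, dragonfly nymphs 1.67, fathead minnows 0.778, crayfish 0.313. Add prey in this order while the next type's profitability exceeds the intake rate on those already taken.
Rate on top 1: 2.079. dragonfly nymphs: 1.67 < 2.079 → exclude; stop.
Optimal diet: shiners — 1 of 4 types.

1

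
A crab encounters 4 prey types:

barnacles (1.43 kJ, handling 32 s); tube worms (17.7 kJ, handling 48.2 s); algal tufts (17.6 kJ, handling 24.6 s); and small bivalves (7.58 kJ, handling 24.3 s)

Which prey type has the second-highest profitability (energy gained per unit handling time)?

tube worms

Profitability E/h (kJ/s): barnacles = 1.43/32 = 0.0447, tube worms = 17.7/48.2 = 0.367, algal tufts = 17.6/24.6 = 0.715, small bivalves = 7.58/24.3 = 0.312.
Ranked: algal tufts > tube worms > small bivalves > barnacles.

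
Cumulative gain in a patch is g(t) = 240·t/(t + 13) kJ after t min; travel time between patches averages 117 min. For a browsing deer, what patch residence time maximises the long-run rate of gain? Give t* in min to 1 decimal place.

Maximise g(t)/(T+t): set derivative to zero → g'(t)(T+t) = g(t).
g'(t) = 240·13/(t + 13)². Setting 240·13/(t+13)² = 240t/[(t+13)(117+t)] gives 13(117+t) = t(t+13), so t² = 13×117 = 1521.
t* = √1521 = 39 min.

39.0 min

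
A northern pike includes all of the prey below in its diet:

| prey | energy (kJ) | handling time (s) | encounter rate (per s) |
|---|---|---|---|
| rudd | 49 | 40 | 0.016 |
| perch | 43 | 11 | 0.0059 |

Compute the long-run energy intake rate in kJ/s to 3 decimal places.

0.609 kJ/s

R = Σλ_iE_i / (1 + Σλ_ih_i)
Numerator: 0.016×49 + 0.0059×43 = 1.038
Denominator: 1 + 0.016×40 + 0.0059×11 = 1.705
R = 1.038/1.705 = 0.6087 kJ/s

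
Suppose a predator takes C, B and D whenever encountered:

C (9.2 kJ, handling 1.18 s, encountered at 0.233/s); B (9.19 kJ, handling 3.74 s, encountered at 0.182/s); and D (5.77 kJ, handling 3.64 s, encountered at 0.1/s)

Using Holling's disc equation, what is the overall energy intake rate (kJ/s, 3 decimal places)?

R = Σλ_iE_i / (1 + Σλ_ih_i)
Numerator: 0.233×9.2 + 0.182×9.19 + 0.1×5.77 = 4.393
Denominator: 1 + 0.233×1.18 + 0.182×3.74 + 0.1×3.64 = 2.32
R = 4.393/2.32 = 1.894 kJ/s

1.894 kJ/s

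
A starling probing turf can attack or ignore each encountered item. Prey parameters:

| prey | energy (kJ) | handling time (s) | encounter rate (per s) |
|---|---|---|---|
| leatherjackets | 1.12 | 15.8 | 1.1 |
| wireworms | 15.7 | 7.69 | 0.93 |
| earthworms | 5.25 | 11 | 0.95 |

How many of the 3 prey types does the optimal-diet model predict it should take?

1

Rank by E/h (kJ/s): wireworms 2.04, earthworms 0.477, leatherjackets 0.0709. Include each in turn until the next type's E/h falls below the running intake rate.
Rate on top 1: 1.791. earthworms: 0.477 < 1.791 → exclude; stop.
Optimal diet: wireworms — 1 of 3 types.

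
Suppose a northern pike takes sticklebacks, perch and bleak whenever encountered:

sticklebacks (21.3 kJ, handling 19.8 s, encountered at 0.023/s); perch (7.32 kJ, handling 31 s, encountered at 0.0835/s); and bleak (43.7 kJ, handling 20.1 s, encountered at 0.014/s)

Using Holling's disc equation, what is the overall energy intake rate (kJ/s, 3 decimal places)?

0.396 kJ/s

R = Σλ_iE_i / (1 + Σλ_ih_i)
Numerator: 0.023×21.3 + 0.0835×7.32 + 0.014×43.7 = 1.713
Denominator: 1 + 0.023×19.8 + 0.0835×31 + 0.014×20.1 = 4.325
R = 1.713/4.325 = 0.396 kJ/s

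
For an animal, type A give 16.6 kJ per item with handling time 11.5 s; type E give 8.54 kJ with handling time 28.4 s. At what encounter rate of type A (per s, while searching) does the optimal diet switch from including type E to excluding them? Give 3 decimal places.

Drop type E once their profitability E₂/h₂ falls below the rate achievable on type A alone: E₂/h₂ = λE₁/(1 + λh₁).
Solve for λ: λE₁h₂ = E₂(1 + λh₁) → λ(E₁h₂ − E₂h₁) = E₂ → λ = E₂/(E₁h₂ − E₂h₁).
λ = 8.54/(16.6×28.4 − 8.54×11.5) = 8.54/373.2 = 0.02288 per s.

0.023 per s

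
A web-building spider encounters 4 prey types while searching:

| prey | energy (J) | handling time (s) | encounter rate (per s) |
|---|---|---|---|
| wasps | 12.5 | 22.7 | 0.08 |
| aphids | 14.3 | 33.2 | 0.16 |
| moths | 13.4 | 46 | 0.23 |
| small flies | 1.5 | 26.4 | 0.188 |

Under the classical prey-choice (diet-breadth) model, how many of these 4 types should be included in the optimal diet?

2

Rank by E/h (J/s): wasps 0.551, aphids 0.431, moths 0.291, small flies 0.0568. Include each in turn until the next type's E/h falls below the running intake rate.
Rate on top 1: 0.3551. aphids: 0.431 > 0.3551 → include.
Rate on top 2: 0.4045. moths: 0.291 < 0.4045 → exclude; stop.
Optimal diet: wasps, aphids — 2 of 4 types.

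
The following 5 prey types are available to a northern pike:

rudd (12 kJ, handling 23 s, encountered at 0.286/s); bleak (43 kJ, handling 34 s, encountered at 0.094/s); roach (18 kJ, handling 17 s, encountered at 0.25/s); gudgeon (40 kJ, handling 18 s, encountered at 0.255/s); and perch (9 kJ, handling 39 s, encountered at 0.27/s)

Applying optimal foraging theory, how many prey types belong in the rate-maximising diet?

1

Rank by E/h (kJ/s): gudgeon 2.22, bleak 1.26, roach 1.06, rudd 0.522, perch 0.231. Include each in turn until the next type's E/h falls below the running intake rate.
Rate on top 1: 1.825. bleak: 1.26 < 1.825 → exclude; stop.
Optimal diet: gudgeon — 1 of 5 types.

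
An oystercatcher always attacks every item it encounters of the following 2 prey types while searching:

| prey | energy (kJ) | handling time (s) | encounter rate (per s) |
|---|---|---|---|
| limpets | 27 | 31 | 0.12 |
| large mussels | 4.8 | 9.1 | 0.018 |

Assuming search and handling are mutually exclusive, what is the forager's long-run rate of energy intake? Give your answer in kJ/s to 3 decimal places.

0.681 kJ/s

R = (0.12×27 + 0.018×4.8) / (1 + 0.12×31 + 0.018×9.1) = 3.326/4.884 = 0.6811 kJ/s.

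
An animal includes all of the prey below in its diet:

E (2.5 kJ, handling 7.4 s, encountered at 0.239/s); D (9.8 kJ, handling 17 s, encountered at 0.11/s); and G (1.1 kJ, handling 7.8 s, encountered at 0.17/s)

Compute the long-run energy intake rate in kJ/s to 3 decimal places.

0.312 kJ/s

R = Σλ_iE_i / (1 + Σλ_ih_i)
Numerator: 0.239×2.5 + 0.11×9.8 + 0.17×1.1 = 1.863
Denominator: 1 + 0.239×7.4 + 0.11×17 + 0.17×7.8 = 5.965
R = 1.863/5.965 = 0.3123 kJ/s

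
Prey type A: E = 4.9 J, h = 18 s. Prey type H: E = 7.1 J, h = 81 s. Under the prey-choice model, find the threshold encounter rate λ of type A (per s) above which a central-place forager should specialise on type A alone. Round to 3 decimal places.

Drop type H once their profitability E₂/h₂ falls below the rate achievable on type A alone: E₂/h₂ = λE₁/(1 + λh₁).
Solve for λ: λE₁h₂ = E₂(1 + λh₁) → λ(E₁h₂ − E₂h₁) = E₂ → λ = E₂/(E₁h₂ − E₂h₁).
λ = 7.1/(4.9×81 − 7.1×18) = 7.1/269.1 = 0.02638 per s.

0.026 per s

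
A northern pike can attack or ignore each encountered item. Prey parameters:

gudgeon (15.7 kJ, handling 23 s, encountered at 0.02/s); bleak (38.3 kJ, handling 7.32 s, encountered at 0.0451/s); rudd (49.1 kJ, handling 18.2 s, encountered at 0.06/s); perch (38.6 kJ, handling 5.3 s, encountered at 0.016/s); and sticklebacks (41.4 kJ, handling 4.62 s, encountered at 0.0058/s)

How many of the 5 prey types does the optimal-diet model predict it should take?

4

Rank by E/h (kJ/s): sticklebacks 8.96, perch 7.28, bleak 5.23, rudd 2.7, gudgeon 0.683. Include each in turn until the next type's E/h falls below the running intake rate.
Rate on top 1: 0.2339. perch: 7.28 > 0.2339 → include.
Rate on top 2: 0.7716. bleak: 5.23 > 0.7716 → include.
Rate on top 3: 1.793. rudd: 2.7 > 1.793 → include.
Rate on top 4: 2.183. gudgeon: 0.683 < 2.183 → exclude; stop.
Optimal diet: sticklebacks, perch, bleak, rudd — 4 of 5 types.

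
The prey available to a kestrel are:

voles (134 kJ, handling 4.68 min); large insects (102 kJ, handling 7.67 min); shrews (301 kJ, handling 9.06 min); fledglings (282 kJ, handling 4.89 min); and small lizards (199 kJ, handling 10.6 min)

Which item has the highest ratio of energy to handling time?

fledglings

In descending order of E/h:
fledglings: 282/4.89 = 57.7 kJ/min
shrews: 301/9.06 = 33.2 kJ/min
voles: 134/4.68 = 28.6 kJ/min
small lizards: 199/10.6 = 18.8 kJ/min
large insects: 102/7.67 = 13.3 kJ/min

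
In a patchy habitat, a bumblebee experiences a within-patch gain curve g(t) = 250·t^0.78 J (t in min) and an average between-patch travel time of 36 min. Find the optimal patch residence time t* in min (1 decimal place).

127.6 min

By the marginal value theorem, leave when the instantaneous gain rate g'(t) equals the habitat-wide average g(t)/(T + t).
g'(t) = 0.78·250·t^-0.22. Setting 0.78·250·t^-0.22 = 250·t^0.78/(36+t) gives 0.78(36+t) = t, so 0.22·t = 0.78×36.
t* = 0.78×36/0.22 = 127.6 min.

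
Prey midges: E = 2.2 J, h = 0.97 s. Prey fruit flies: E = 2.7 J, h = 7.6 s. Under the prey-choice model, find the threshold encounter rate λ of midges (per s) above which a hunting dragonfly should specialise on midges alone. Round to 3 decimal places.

0.191 per s

At the threshold, the rate on midges alone equals the profitability of fruit flies: λ·2.2/(1 + λ·0.97) = 2.7/7.6 = 0.3553.
Rearranging, λ(2.2 − 0.3553×0.97) = 0.3553, so λ = 0.3553/1.855 = 0.1915 per s.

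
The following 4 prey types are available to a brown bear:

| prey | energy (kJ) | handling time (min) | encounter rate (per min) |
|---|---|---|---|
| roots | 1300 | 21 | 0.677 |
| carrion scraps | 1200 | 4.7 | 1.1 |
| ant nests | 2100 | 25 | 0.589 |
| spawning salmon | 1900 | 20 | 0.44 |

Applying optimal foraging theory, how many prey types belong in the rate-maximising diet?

Rank by E/h (kJ/min): carrion scraps 255, spawning salmon 95, ant nests 84, roots 61.9. Include each in turn until the next type's E/h falls below the running intake rate.
Rate on top 1: 213.9. spawning salmon: 95 < 213.9 → exclude; stop.
Optimal diet: carrion scraps — 1 of 4 types.

1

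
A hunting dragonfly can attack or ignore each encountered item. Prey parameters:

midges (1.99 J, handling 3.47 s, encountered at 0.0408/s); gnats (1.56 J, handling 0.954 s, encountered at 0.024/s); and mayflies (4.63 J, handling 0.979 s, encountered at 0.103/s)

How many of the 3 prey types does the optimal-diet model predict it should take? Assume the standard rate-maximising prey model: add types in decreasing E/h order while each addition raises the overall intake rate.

Rank by E/h (J/s): mayflies 4.73, gnats 1.64, midges 0.573. Include each in turn until the next type's E/h falls below the running intake rate.
Rate on top 1: 0.4332. gnats: 1.64 > 0.4332 → include.
Rate on top 2: 0.4577. midges: 0.573 > 0.4577 → include.
Optimal diet: mayflies, gnats, midges — 3 of 3 types.

3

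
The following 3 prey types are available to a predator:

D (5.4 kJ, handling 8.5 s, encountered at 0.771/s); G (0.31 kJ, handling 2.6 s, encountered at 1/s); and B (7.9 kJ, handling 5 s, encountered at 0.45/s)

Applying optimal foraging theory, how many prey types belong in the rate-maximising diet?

1

Profitabilities (E/h, kJ/s): B 1.58, D 0.635, G 0.119. Add prey in this order while the next type's profitability exceeds the intake rate on those already taken.
Rate on top 1: 1.094. D: 0.635 < 1.094 → exclude; stop.
Optimal diet: B — 1 of 3 types.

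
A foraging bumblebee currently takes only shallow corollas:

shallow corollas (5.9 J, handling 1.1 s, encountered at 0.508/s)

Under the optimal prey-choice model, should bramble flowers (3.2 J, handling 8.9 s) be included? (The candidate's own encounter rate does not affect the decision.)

On shallow corollas alone, R = ΣλE/(1+Σλh) = 2.997/1.559 = 1.923 J/s.
bramble flowers: E/h = 3.2/8.9 = 0.3596 J/s.
0.3596 < 1.923, so adding bramble flowers would lower the average — exclude it.

No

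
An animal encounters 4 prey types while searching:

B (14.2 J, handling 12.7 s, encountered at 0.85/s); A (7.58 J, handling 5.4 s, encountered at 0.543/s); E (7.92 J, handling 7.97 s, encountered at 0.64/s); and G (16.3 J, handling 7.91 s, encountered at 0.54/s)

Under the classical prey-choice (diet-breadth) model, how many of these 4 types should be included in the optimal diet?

1

E/h in descending order: G 2.06, A 1.4, B 1.12, E 0.994 J/s. The optimal diet is the largest prefix of this list for which every included type satisfies E_i/h_i > R on the types above it.
Rate on top 1: 1.67. A: 1.4 < 1.67 → exclude; stop.
Optimal diet: G — 1 of 4 types.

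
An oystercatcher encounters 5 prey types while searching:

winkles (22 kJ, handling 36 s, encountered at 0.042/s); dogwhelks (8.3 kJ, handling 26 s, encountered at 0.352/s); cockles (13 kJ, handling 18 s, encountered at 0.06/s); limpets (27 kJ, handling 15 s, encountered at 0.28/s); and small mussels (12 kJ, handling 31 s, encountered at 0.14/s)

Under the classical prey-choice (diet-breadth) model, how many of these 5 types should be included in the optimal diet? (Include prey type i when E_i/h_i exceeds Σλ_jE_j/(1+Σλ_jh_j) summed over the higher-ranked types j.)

1

E/h in descending order: limpets 1.8, cockles 0.722, winkles 0.611, small mussels 0.387, dogwhelks 0.319 kJ/s. The optimal diet is the largest prefix of this list for which every included type satisfies E_i/h_i > R on the types above it.
Rate on top 1: 1.454. cockles: 0.722 < 1.454 → exclude; stop.
Optimal diet: limpets — 1 of 5 types.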